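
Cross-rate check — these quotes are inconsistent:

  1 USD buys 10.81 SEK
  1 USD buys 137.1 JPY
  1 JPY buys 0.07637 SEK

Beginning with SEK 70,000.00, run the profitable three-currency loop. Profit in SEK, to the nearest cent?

Profitable loop is SEK → JPY → USD → SEK:
SEK 70,000.00 ÷ 0.07637 = JPY 916,590
JPY 916,590 ÷ 137.1 = USD 6,685.56
USD 6,685.56 × 10.81 = SEK 72,270.90
Profit = SEK 72,270.90 − SEK 70,000.00

Profit: SEK 2,270.90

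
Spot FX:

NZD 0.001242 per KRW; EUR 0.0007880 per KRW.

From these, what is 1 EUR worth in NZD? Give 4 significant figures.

1 EUR ÷ 0.0007880 = 1269.04 KRW
1269.04 KRW × 0.001242 = 1.57614 NZD

EUR/NZD = 1.576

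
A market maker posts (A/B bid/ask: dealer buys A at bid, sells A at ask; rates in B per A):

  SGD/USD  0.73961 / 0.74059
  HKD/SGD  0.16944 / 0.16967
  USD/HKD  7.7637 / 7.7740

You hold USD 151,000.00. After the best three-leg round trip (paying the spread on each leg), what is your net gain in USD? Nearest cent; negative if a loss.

Net profit: USD 3,578.65

Best loop USD → SGD → HKD → USD:
USD 151,000.00 ÷ 0.74059 (buy SGD at ask) = SGD 203,891.49
SGD 203,891.49 ÷ 0.16967 (buy HKD at ask) = HKD 1,201,694.42
HKD 1,201,694.42 ÷ 7.7740 (buy USD at ask) = USD 154,578.65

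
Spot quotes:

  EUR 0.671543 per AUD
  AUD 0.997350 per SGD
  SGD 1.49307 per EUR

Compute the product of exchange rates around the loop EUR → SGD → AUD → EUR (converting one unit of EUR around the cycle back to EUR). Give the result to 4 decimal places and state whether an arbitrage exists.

1.0000 (no arbitrage)

Around EUR → SGD → AUD → EUR: 1 × 1.49307 × 0.997350 × 0.671543 = 1.000004
Product ≈ 1 (deviation 0.000%, within rounding noise).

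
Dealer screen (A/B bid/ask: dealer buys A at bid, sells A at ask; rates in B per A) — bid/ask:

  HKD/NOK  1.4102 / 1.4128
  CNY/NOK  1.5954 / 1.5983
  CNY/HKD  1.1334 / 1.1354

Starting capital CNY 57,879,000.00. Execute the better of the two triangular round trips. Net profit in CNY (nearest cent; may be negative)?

Best loop CNY → HKD → NOK → CNY:
CNY 57,879,000.00 × 1.1334 (sell CNY at bid) = HKD 65,600,058.60
HKD 65,600,058.60 × 1.4102 (sell HKD at bid) = NOK 92,509,202.64
NOK 92,509,202.64 ÷ 1.5983 (buy CNY at ask) = CNY 57,879,748.88

Net profit: CNY 748.88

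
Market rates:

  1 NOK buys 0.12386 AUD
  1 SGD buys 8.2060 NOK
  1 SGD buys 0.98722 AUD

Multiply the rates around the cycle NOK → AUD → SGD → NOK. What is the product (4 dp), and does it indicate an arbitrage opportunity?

Around NOK → AUD → SGD → NOK: 1 × 0.12386 ÷ 0.98722 × 8.2060 = 1.029553
Product > 1; profitable direction is NOK → AUD → SGD → NOK.

1.0296 (arbitrage exists)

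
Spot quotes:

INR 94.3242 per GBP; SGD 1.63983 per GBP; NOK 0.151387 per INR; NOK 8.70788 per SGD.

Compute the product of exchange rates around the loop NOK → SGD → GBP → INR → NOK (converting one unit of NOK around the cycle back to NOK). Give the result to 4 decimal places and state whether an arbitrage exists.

1.0000 (no arbitrage)

Around NOK → SGD → GBP → INR → NOK: 1 ÷ 8.70788 ÷ 1.63983 × 94.3242 × 0.151387 = 1.000001
Product ≈ 1 (deviation 0.000%, within rounding noise).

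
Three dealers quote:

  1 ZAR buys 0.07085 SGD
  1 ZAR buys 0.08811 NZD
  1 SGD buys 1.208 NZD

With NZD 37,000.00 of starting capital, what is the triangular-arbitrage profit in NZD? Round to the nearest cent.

Profitable loop is NZD → SGD → ZAR → NZD:
NZD 37,000.00 ÷ 1.208 = SGD 30,629.14
SGD 30,629.14 ÷ 0.07085 = ZAR 432,309.66
ZAR 432,309.66 × 0.08811 = NZD 38,090.80
Profit = NZD 38,090.80 − NZD 37,000.00

Profit: NZD 1,090.80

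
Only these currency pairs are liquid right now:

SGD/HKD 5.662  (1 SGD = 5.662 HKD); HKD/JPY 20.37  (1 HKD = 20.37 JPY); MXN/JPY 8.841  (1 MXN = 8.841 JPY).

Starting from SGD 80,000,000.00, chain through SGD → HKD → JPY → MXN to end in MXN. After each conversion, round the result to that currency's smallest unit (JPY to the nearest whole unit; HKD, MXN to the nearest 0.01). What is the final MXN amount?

MXN 1,043,637,054.63

SGD 80,000,000.00 × 5.662 = HKD 452,960,000.00
HKD 452,960,000.00 × 20.37 = JPY 9,226,795,200
JPY 9,226,795,200 ÷ 8.841 = MXN 1,043,637,054.63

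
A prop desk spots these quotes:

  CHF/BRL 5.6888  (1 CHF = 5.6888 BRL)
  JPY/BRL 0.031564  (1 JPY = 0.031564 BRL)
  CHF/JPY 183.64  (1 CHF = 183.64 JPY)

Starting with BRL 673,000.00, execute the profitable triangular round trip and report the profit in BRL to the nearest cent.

Profit: BRL 12,730.90

Profitable loop is BRL → CHF → JPY → BRL:
BRL 673,000.00 ÷ 5.6888 = CHF 118,302.63
CHF 118,302.63 × 183.64 = JPY 21,725,095
JPY 21,725,095 × 0.031564 = BRL 685,730.90
Profit = BRL 685,730.90 − BRL 673,000.00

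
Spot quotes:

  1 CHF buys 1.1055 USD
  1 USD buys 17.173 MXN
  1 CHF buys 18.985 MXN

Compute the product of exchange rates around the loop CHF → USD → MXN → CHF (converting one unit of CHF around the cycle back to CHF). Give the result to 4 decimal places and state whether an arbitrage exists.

1.0000 (no arbitrage)

Around CHF → USD → MXN → CHF: 1 × 1.1055 × 17.173 ÷ 18.985 = 0.999987
Product ≈ 1 (deviation 0.001%, within rounding noise).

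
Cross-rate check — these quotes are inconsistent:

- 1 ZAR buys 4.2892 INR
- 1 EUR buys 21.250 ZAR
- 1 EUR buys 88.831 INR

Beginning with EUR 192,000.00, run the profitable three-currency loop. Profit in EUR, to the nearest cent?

Profitable loop is EUR → ZAR → INR → EUR:
EUR 192,000.00 × 21.250 = ZAR 4,080,000.00
ZAR 4,080,000.00 × 4.2892 = INR 17,499,936.00
INR 17,499,936.00 ÷ 88.831 = EUR 197,002.58
Profit = EUR 197,002.58 − EUR 192,000.00

Profit: EUR 5,002.58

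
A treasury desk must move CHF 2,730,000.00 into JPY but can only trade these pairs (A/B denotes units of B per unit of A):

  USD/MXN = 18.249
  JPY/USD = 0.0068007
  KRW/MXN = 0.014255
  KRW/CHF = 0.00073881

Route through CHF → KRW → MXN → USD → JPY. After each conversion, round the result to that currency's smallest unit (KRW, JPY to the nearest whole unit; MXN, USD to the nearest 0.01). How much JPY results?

CHF 2,730,000.00 ÷ 0.00073881 = KRW 3,695,131,360
KRW 3,695,131,360 × 0.014255 = MXN 52,674,097.54
MXN 52,674,097.54 ÷ 18.249 = USD 2,886,410.08
USD 2,886,410.08 ÷ 0.0068007 = JPY 424,428,379

JPY 424,428,379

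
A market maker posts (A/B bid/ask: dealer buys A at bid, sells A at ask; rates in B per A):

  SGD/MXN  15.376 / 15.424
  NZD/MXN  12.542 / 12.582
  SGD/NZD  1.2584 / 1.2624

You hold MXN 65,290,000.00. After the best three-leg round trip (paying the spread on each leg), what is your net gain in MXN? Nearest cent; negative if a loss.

Net profit: MXN 1,519,028.74

Best loop MXN → SGD → NZD → MXN:
MXN 65,290,000.00 ÷ 15.424 (buy SGD at ask) = SGD 4,233,013.49
SGD 4,233,013.49 × 1.2584 (sell SGD at bid) = NZD 5,326,824.17
NZD 5,326,824.17 × 12.542 (sell NZD at bid) = MXN 66,809,028.74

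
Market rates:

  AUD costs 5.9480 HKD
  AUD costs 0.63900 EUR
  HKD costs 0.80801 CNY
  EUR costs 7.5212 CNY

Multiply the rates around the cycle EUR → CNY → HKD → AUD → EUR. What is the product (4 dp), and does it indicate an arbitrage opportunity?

1.0000 (no arbitrage)

Around EUR → CNY → HKD → AUD → EUR: 1 × 7.5212 ÷ 0.80801 ÷ 5.9480 × 0.63900 = 1.000001
Product ≈ 1 (deviation 0.000%, within rounding noise).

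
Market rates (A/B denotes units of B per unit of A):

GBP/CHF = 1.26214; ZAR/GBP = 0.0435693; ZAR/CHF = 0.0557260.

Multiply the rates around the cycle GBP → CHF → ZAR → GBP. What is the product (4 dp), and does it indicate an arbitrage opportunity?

Around GBP → CHF → ZAR → GBP: 1 × 1.26214 ÷ 0.0557260 × 0.0435693 = 0.986803
Product < 1; profitable direction is GBP → ZAR → CHF → GBP.

0.9868 (arbitrage exists)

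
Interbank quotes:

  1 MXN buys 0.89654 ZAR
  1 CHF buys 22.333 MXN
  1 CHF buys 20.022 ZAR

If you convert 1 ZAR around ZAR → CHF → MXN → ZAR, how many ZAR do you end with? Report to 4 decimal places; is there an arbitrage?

Around ZAR → CHF → MXN → ZAR: 1 ÷ 20.022 × 22.333 × 0.89654 = 1.000021
Product ≈ 1 (deviation 0.002%, within rounding noise).

1.0000 (no arbitrage)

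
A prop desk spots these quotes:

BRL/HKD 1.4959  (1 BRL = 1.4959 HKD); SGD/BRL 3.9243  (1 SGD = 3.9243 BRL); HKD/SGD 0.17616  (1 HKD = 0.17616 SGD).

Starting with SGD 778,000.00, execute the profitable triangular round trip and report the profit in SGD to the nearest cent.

Profitable loop is SGD → BRL → HKD → SGD:
SGD 778,000.00 × 3.9243 = BRL 3,053,105.40
BRL 3,053,105.40 × 1.4959 = HKD 4,567,140.37
HKD 4,567,140.37 × 0.17616 = SGD 804,547.45
Profit = SGD 804,547.45 − SGD 778,000.00

Profit: SGD 26,547.45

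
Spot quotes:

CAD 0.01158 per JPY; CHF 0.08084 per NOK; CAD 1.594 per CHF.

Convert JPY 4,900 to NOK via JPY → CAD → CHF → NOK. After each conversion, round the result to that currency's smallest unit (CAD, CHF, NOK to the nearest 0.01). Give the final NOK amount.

JPY 4,900 × 0.01158 = CAD 56.74
CAD 56.74 ÷ 1.594 = CHF 35.60
CHF 35.60 ÷ 0.08084 = NOK 440.38

NOK 440.38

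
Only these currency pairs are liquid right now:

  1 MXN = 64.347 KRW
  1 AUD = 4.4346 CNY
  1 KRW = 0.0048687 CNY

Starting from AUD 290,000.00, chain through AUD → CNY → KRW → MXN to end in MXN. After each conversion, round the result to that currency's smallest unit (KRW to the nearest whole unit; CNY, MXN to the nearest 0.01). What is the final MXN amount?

AUD 290,000.00 × 4.4346 = CNY 1,286,034.00
CNY 1,286,034.00 ÷ 0.0048687 = KRW 264,143,200
KRW 264,143,200 ÷ 64.347 = MXN 4,104,980.81

MXN 4,104,980.81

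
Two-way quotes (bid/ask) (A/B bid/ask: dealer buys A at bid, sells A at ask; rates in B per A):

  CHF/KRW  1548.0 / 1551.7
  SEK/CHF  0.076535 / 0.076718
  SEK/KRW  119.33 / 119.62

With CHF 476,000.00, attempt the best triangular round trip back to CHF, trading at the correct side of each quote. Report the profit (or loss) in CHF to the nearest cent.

Best loop CHF → SEK → KRW → CHF:
CHF 476,000.00 ÷ 0.076718 (buy SEK at ask) = SEK 6,204,541.31
SEK 6,204,541.31 × 119.33 (sell SEK at bid) = KRW 740,387,914
KRW 740,387,914 ÷ 1551.7 (buy CHF at ask) = CHF 477,146.30

Net profit: CHF 1,146.30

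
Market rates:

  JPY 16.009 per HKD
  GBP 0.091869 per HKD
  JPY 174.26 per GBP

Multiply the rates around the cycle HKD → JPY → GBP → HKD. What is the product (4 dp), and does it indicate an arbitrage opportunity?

1.0000 (no arbitrage)

Around HKD → JPY → GBP → HKD: 1 × 16.009 ÷ 174.26 ÷ 0.091869 = 0.999994
Product ≈ 1 (deviation 0.001%, within rounding noise).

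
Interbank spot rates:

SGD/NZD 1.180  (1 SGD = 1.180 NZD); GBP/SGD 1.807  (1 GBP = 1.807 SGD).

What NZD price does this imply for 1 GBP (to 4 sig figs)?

1 GBP × 1.807 = 1.807 SGD
1.807 SGD × 1.180 = 2.13226 NZD

GBP/NZD = 2.132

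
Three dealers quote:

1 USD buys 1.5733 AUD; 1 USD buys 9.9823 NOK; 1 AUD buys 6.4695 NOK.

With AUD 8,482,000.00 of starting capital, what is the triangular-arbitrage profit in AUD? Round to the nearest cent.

Profit: AUD 166,681.63

Profitable loop is AUD → NOK → USD → AUD:
AUD 8,482,000.00 × 6.4695 = NOK 54,874,299.00
NOK 54,874,299.00 ÷ 9.9823 = USD 5,497,159.87
USD 5,497,159.87 × 1.5733 = AUD 8,648,681.63
Profit = AUD 8,648,681.63 − AUD 8,482,000.00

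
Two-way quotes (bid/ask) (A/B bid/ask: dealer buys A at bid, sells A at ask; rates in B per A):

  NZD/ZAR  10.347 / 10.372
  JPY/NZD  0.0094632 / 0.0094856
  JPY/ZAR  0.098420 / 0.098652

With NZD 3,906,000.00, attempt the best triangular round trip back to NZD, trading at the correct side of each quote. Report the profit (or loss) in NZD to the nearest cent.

Net profit: NZD 1,403.71

Best loop NZD → JPY → ZAR → NZD:
NZD 3,906,000.00 ÷ 0.0094856 (buy JPY at ask) = JPY 411,782,070
JPY 411,782,070 × 0.098420 (sell JPY at bid) = ZAR 40,527,591.30
ZAR 40,527,591.30 ÷ 10.372 (buy NZD at ask) = NZD 3,907,403.71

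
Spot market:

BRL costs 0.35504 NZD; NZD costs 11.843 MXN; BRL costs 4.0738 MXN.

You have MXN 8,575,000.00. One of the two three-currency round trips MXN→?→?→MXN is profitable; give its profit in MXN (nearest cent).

Profitable loop is MXN → BRL → NZD → MXN:
MXN 8,575,000.00 ÷ 4.0738 = BRL 2,104,914.33
BRL 2,104,914.33 × 0.35504 = NZD 747,328.78
NZD 747,328.78 × 11.843 = MXN 8,850,614.79
Profit = MXN 8,850,614.79 − MXN 8,575,000.00

Profit: MXN 275,614.79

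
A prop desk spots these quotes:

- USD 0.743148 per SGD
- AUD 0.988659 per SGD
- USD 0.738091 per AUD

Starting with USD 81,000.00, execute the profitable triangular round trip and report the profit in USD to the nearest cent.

Profit: USD 1,490.49

Profitable loop is USD → AUD → SGD → USD:
USD 81,000.00 ÷ 0.738091 = AUD 109,742.57
AUD 109,742.57 ÷ 0.988659 = SGD 111,001.43
SGD 111,001.43 × 0.743148 = USD 82,490.49
Profit = USD 82,490.49 − USD 81,000.00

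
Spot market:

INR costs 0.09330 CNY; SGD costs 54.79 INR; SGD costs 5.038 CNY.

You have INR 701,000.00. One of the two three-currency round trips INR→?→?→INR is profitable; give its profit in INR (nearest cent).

Profit: INR 10,283.61

Profitable loop is INR → CNY → SGD → INR:
INR 701,000.00 × 0.09330 = CNY 65,403.30
CNY 65,403.30 ÷ 5.038 = SGD 12,982.00
SGD 12,982.00 × 54.79 = INR 711,283.61
Profit = INR 711,283.61 − INR 701,000.00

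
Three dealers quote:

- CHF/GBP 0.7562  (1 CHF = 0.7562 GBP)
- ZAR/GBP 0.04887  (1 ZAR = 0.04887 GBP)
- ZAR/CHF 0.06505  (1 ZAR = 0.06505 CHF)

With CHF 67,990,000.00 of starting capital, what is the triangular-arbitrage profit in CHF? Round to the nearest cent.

Profit: CHF 446,324.37

Profitable loop is CHF → GBP → ZAR → CHF:
CHF 67,990,000.00 × 0.7562 = GBP 51,414,038.00
GBP 51,414,038.00 ÷ 0.04887 = ZAR 1,052,057,253.94
ZAR 1,052,057,253.94 × 0.06505 = CHF 68,436,324.37
Profit = CHF 68,436,324.37 − CHF 67,990,000.00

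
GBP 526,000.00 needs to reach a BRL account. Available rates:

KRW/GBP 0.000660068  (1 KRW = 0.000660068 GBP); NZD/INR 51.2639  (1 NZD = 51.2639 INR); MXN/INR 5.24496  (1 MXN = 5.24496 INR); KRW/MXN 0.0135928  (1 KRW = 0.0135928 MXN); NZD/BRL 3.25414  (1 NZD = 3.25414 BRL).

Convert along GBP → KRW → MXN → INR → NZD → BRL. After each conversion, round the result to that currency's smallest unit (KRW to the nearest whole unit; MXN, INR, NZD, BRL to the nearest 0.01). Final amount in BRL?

BRL 3,606,390.60

GBP 526,000.00 ÷ 0.000660068 = KRW 796,887,593
KRW 796,887,593 × 0.0135928 = MXN 10,831,933.67
MXN 10,831,933.67 × 5.24496 = INR 56,813,058.82
INR 56,813,058.82 ÷ 51.2639 = NZD 1,108,246.91
NZD 1,108,246.91 × 3.25414 = BRL 3,606,390.60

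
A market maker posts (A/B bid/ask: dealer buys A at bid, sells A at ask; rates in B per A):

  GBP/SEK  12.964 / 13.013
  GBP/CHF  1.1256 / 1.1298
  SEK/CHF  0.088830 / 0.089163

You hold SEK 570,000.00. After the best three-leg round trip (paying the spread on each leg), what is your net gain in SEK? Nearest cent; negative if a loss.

Best loop SEK → CHF → GBP → SEK:
SEK 570,000.00 × 0.088830 (sell SEK at bid) = CHF 50,633.10
CHF 50,633.10 ÷ 1.1298 (buy GBP at ask) = GBP 44,815.99
GBP 44,815.99 × 12.964 (sell GBP at bid) = SEK 580,994.43

Net profit: SEK 10,994.43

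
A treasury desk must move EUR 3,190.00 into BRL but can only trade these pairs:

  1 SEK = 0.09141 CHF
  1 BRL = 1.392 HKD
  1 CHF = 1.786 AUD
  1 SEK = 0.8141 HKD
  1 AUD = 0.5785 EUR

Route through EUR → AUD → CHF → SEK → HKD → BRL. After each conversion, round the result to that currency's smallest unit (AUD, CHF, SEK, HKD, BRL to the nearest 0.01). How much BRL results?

EUR 3,190.00 ÷ 0.5785 = AUD 5,514.26
AUD 5,514.26 ÷ 1.786 = CHF 3,087.49
CHF 3,087.49 ÷ 0.09141 = SEK 33,776.28
SEK 33,776.28 × 0.8141 = HKD 27,497.27
HKD 27,497.27 ÷ 1.392 = BRL 19,753.79

BRL 19,753.79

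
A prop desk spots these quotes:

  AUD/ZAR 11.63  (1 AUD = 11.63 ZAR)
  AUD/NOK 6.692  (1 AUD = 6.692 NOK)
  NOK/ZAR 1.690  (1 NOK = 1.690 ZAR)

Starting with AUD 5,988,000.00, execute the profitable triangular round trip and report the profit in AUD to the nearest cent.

Profit: AUD 169,704.86

Profitable loop is AUD → ZAR → NOK → AUD:
AUD 5,988,000.00 × 11.63 = ZAR 69,640,440.00
ZAR 69,640,440.00 ÷ 1.690 = NOK 41,207,360.95
NOK 41,207,360.95 ÷ 6.692 = AUD 6,157,704.86
Profit = AUD 6,157,704.86 − AUD 5,988,000.00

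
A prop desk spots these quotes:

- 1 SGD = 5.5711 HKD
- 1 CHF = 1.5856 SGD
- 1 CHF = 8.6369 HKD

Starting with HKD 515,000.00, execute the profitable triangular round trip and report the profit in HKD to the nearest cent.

Profitable loop is HKD → CHF → SGD → HKD:
HKD 515,000.00 ÷ 8.6369 = CHF 59,627.88
CHF 59,627.88 × 1.5856 = SGD 94,545.96
SGD 94,545.96 × 5.5711 = HKD 526,725.00
Profit = HKD 526,725.00 − HKD 515,000.00

Profit: HKD 11,725.00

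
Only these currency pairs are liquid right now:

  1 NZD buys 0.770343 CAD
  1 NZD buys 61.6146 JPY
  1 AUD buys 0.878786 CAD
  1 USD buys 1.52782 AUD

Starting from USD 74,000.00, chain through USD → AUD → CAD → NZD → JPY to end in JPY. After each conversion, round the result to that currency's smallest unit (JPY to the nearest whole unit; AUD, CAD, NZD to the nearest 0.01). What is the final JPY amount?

JPY 7,946,695

USD 74,000.00 × 1.52782 = AUD 113,058.68
AUD 113,058.68 × 0.878786 = CAD 99,354.39
CAD 99,354.39 ÷ 0.770343 = NZD 128,974.22
NZD 128,974.22 × 61.6146 = JPY 7,946,695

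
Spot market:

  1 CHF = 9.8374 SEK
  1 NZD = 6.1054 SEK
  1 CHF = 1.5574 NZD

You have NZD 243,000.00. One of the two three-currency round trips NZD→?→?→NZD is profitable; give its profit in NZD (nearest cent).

Profit: NZD 8,404.07

Profitable loop is NZD → CHF → SEK → NZD:
NZD 243,000.00 ÷ 1.5574 = CHF 156,029.28
CHF 156,029.28 × 9.8374 = SEK 1,534,922.43
SEK 1,534,922.43 ÷ 6.1054 = NZD 251,404.07
Profit = NZD 251,404.07 − NZD 243,000.00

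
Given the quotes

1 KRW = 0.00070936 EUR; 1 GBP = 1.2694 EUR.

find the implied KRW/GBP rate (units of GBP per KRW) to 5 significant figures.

KRW/GBP = 0.00055882

1 KRW × 0.00070936 = 0.00070936 EUR
0.00070936 EUR ÷ 1.2694 = 0.000558815 GBP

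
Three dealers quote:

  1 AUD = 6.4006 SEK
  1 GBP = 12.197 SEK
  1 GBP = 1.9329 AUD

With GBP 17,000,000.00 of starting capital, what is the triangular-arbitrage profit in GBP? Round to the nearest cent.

Profitable loop is GBP → AUD → SEK → GBP:
GBP 17,000,000.00 × 1.9329 = AUD 32,859,300.00
AUD 32,859,300.00 × 6.4006 = SEK 210,319,235.58
SEK 210,319,235.58 ÷ 12.197 = GBP 17,243,521.82
Profit = GBP 17,243,521.82 − GBP 17,000,000.00

Profit: GBP 243,521.82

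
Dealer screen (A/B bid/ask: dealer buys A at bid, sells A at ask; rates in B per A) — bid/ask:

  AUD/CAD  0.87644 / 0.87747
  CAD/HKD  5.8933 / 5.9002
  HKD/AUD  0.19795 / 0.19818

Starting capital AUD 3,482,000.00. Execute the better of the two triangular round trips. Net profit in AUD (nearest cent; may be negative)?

Net profit: AUD 78,123.08

Best loop AUD → CAD → HKD → AUD:
AUD 3,482,000.00 × 0.87644 (sell AUD at bid) = CAD 3,051,764.08
CAD 3,051,764.08 × 5.8933 (sell CAD at bid) = HKD 17,984,961.25
HKD 17,984,961.25 × 0.19795 (sell HKD at bid) = AUD 3,560,123.08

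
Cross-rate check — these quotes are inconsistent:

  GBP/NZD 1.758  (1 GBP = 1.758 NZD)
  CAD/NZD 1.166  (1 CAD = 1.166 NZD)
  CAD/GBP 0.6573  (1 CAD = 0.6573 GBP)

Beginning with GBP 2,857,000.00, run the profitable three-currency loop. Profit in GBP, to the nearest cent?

Profitable loop is GBP → CAD → NZD → GBP:
GBP 2,857,000.00 ÷ 0.6573 = CAD 4,346,569.30
CAD 4,346,569.30 × 1.166 = NZD 5,068,099.80
NZD 5,068,099.80 ÷ 1.758 = GBP 2,882,878.16
Profit = GBP 2,882,878.16 − GBP 2,857,000.00

Profit: GBP 25,878.16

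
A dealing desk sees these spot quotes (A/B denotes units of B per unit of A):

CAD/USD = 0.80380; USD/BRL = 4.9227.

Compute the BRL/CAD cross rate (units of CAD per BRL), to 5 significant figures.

BRL/CAD = 0.25273

1 BRL ÷ 4.9227 = 0.203141 USD
0.203141 USD ÷ 0.80380 = 0.252725 CAD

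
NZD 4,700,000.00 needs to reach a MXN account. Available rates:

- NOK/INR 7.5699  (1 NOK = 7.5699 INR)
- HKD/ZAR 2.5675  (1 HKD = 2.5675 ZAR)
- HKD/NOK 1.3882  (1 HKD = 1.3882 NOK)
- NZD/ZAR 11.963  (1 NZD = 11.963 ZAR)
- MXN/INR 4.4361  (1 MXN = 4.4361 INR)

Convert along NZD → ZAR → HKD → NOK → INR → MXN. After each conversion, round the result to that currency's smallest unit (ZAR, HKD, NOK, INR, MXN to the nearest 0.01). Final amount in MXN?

NZD 4,700,000.00 × 11.963 = ZAR 56,226,100.00
ZAR 56,226,100.00 ÷ 2.5675 = HKD 21,899,162.61
HKD 21,899,162.61 × 1.3882 = NOK 30,400,417.54
NOK 30,400,417.54 × 7.5699 = INR 230,128,120.74
INR 230,128,120.74 ÷ 4.4361 = MXN 51,876,224.78

MXN 51,876,224.78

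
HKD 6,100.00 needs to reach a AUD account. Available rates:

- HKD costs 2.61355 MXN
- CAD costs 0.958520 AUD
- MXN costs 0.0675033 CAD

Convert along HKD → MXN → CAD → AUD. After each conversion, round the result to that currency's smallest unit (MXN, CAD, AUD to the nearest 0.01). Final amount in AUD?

AUD 1,031.54

HKD 6,100.00 × 2.61355 = MXN 15,942.66
MXN 15,942.66 × 0.0675033 = CAD 1,076.18
CAD 1,076.18 × 0.958520 = AUD 1,031.54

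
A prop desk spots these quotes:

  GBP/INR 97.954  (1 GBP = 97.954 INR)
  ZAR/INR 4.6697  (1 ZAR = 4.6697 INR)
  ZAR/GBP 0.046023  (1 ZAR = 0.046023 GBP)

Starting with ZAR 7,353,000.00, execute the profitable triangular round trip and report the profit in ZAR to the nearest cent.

Profit: ZAR 263,517.54

Profitable loop is ZAR → INR → GBP → ZAR:
ZAR 7,353,000.00 × 4.6697 = INR 34,336,304.10
INR 34,336,304.10 ÷ 97.954 = GBP 350,534.99
GBP 350,534.99 ÷ 0.046023 = ZAR 7,616,517.54
Profit = ZAR 7,616,517.54 − ZAR 7,353,000.00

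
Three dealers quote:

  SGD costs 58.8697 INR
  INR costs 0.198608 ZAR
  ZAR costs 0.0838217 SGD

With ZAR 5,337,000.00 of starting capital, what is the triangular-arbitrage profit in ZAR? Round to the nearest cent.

Profit: ZAR 108,680.75

Profitable loop is ZAR → INR → SGD → ZAR:
ZAR 5,337,000.00 ÷ 0.198608 = INR 26,872,029.32
INR 26,872,029.32 ÷ 58.8697 = SGD 456,466.22
SGD 456,466.22 ÷ 0.0838217 = ZAR 5,445,680.75
Profit = ZAR 5,445,680.75 − ZAR 5,337,000.00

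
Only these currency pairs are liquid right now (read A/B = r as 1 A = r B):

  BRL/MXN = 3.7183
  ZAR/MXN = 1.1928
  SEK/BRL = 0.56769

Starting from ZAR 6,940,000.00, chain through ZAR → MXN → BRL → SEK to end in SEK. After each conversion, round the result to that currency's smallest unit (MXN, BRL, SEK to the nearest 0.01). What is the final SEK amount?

SEK 3,921,673.47

ZAR 6,940,000.00 × 1.1928 = MXN 8,278,032.00
MXN 8,278,032.00 ÷ 3.7183 = BRL 2,226,294.81
BRL 2,226,294.81 ÷ 0.56769 = SEK 3,921,673.47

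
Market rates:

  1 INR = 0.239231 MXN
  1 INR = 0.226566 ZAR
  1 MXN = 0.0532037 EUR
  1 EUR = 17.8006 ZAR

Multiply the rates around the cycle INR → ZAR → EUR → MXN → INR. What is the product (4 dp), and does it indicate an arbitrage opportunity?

Around INR → ZAR → EUR → MXN → INR: 1 × 0.226566 ÷ 17.8006 ÷ 0.0532037 ÷ 0.239231 = 1.000002
Product ≈ 1 (deviation 0.000%, within rounding noise).

1.0000 (no arbitrage)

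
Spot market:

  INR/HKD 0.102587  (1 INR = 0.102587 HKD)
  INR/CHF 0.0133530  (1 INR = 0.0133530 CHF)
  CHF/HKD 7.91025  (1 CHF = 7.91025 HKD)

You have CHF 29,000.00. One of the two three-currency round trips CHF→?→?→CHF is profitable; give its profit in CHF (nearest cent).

Profit: CHF 858.96

Profitable loop is CHF → HKD → INR → CHF:
CHF 29,000.00 × 7.91025 = HKD 229,397.25
HKD 229,397.25 ÷ 0.102587 = INR 2,236,123.97
INR 2,236,123.97 × 0.0133530 = CHF 29,858.96
Profit = CHF 29,858.96 − CHF 29,000.00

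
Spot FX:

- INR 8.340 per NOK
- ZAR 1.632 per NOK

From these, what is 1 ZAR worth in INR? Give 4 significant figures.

ZAR/INR = 5.110

1 ZAR ÷ 1.632 = 0.612745 NOK
0.612745 NOK × 8.340 = 5.11029 INR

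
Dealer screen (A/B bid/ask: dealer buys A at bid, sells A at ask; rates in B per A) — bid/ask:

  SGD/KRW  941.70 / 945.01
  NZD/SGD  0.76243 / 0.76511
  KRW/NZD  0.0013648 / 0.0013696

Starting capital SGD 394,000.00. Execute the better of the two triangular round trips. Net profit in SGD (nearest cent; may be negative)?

Net profit: SGD 3,870.91

Best loop SGD → NZD → KRW → SGD:
SGD 394,000.00 ÷ 0.76511 (buy NZD at ask) = NZD 514,958.63
NZD 514,958.63 ÷ 0.0013696 (buy KRW at ask) = KRW 375,991,993
KRW 375,991,993 ÷ 945.01 (buy SGD at ask) = SGD 397,870.91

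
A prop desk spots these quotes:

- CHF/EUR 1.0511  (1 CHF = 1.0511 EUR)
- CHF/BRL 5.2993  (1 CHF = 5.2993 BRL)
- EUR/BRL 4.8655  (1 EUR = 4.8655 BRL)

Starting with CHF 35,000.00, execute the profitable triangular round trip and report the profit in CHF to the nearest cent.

Profitable loop is CHF → BRL → EUR → CHF:
CHF 35,000.00 × 5.2993 = BRL 185,475.50
BRL 185,475.50 ÷ 4.8655 = EUR 38,120.54
EUR 38,120.54 ÷ 1.0511 = CHF 36,267.28
Profit = CHF 36,267.28 − CHF 35,000.00

Profit: CHF 1,267.28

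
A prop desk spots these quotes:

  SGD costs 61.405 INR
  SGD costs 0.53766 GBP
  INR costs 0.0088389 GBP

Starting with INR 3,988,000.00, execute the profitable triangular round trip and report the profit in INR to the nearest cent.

Profit: INR 37,773.88

Profitable loop is INR → GBP → SGD → INR:
INR 3,988,000.00 × 0.0088389 = GBP 35,249.53
GBP 35,249.53 ÷ 0.53766 = SGD 65,561.01
SGD 65,561.01 × 61.405 = INR 4,025,773.88
Profit = INR 4,025,773.88 − INR 3,988,000.00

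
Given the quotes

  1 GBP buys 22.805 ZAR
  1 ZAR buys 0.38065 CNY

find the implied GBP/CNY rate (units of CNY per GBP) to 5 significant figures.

1 GBP × 22.805 = 22.805 ZAR
22.805 ZAR × 0.38065 = 8.68072 CNY

GBP/CNY = 8.6807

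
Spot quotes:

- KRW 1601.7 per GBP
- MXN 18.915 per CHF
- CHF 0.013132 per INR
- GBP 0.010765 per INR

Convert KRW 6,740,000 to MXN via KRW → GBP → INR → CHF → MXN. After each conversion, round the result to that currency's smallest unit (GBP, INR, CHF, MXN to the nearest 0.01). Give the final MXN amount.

MXN 97,096.18

KRW 6,740,000 ÷ 1601.7 = GBP 4,208.03
GBP 4,208.03 ÷ 0.010765 = INR 390,899.21
INR 390,899.21 × 0.013132 = CHF 5,133.29
CHF 5,133.29 × 18.915 = MXN 97,096.18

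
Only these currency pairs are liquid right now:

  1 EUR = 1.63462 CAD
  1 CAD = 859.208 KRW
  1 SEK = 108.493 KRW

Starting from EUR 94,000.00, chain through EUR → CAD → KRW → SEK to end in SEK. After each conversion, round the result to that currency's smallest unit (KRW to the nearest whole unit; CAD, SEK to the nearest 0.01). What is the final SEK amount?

EUR 94,000.00 × 1.63462 = CAD 153,654.28
CAD 153,654.28 × 859.208 = KRW 132,020,987
KRW 132,020,987 ÷ 108.493 = SEK 1,216,861.80

SEK 1,216,861.80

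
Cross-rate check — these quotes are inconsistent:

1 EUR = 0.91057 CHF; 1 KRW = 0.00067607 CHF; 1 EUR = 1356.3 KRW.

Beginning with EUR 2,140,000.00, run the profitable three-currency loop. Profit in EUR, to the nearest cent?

Profitable loop is EUR → KRW → CHF → EUR:
EUR 2,140,000.00 × 1356.3 = KRW 2,902,482,000
KRW 2,902,482,000 × 0.00067607 = CHF 1,962,281.01
CHF 1,962,281.01 ÷ 0.91057 = EUR 2,155,002.92
Profit = EUR 2,155,002.92 − EUR 2,140,000.00

Profit: EUR 15,002.92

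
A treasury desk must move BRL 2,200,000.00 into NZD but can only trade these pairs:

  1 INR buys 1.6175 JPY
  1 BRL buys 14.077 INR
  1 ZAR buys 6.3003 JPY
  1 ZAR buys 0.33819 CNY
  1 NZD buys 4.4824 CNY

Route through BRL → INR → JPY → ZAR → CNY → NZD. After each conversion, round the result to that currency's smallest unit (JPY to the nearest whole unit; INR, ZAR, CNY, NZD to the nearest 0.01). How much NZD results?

NZD 599,882.23

BRL 2,200,000.00 × 14.077 = INR 30,969,400.00
INR 30,969,400.00 × 1.6175 = JPY 50,093,004
JPY 50,093,004 ÷ 6.3003 = ZAR 7,950,891.86
ZAR 7,950,891.86 × 0.33819 = CNY 2,688,912.12
CNY 2,688,912.12 ÷ 4.4824 = NZD 599,882.23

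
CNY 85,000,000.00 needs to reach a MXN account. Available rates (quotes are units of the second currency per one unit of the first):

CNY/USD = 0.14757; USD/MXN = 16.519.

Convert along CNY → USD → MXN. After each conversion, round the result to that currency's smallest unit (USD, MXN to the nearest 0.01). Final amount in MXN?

CNY 85,000,000.00 × 0.14757 = USD 12,543,450.00
USD 12,543,450.00 × 16.519 = MXN 207,205,250.55

MXN 207,205,250.55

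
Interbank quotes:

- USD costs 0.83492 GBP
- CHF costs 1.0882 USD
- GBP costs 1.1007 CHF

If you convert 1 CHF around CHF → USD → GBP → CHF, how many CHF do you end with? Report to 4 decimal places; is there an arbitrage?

1.0001 (no arbitrage)

Around CHF → USD → GBP → CHF: 1 × 1.0882 × 0.83492 × 1.1007 = 1.000052
Product ≈ 1 (deviation 0.005%, within rounding noise).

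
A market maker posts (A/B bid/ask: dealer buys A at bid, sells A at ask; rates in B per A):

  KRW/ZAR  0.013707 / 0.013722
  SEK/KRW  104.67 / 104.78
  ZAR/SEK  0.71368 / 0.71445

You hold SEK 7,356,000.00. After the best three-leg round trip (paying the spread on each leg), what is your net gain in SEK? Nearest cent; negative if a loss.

Net profit: SEK 175,992.59

Best loop SEK → KRW → ZAR → SEK:
SEK 7,356,000.00 × 104.67 (sell SEK at bid) = KRW 769,952,520
KRW 769,952,520 × 0.013707 (sell KRW at bid) = ZAR 10,553,739.19
ZAR 10,553,739.19 × 0.71368 (sell ZAR at bid) = SEK 7,531,992.59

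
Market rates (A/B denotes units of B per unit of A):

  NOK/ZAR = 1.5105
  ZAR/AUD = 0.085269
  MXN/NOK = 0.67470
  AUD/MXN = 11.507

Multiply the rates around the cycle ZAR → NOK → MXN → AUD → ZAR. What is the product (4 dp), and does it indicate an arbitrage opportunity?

1.0000 (no arbitrage)

Around ZAR → NOK → MXN → AUD → ZAR: 1 ÷ 1.5105 ÷ 0.67470 ÷ 11.507 ÷ 0.085269 = 1.000035
Product ≈ 1 (deviation 0.004%, within rounding noise).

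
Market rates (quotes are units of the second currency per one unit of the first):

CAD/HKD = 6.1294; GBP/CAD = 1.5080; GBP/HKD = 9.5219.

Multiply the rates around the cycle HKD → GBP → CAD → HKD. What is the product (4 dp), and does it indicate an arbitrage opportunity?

Around HKD → GBP → CAD → HKD: 1 ÷ 9.5219 × 1.5080 × 6.1294 = 0.970724
Product < 1; profitable direction is HKD → CAD → GBP → HKD.

0.9707 (arbitrage exists)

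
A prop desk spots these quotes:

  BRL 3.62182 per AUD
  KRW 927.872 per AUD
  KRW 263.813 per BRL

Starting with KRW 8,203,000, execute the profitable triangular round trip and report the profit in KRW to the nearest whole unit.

Profit: KRW 244,101

Profitable loop is KRW → AUD → BRL → KRW:
KRW 8,203,000 ÷ 927.872 = AUD 8,840.66
AUD 8,840.66 × 3.62182 = BRL 32,019.28
BRL 32,019.28 × 263.813 = KRW 8,447,101
Profit = KRW 8,447,101 − KRW 8,203,000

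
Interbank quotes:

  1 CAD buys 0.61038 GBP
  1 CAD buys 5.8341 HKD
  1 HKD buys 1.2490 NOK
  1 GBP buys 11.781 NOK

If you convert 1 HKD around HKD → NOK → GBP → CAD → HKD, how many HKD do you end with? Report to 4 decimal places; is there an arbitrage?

1.0133 (arbitrage exists)

Around HKD → NOK → GBP → CAD → HKD: 1 × 1.2490 ÷ 11.781 ÷ 0.61038 × 5.8341 = 1.013337
Product > 1; profitable direction is HKD → NOK → GBP → CAD → HKD.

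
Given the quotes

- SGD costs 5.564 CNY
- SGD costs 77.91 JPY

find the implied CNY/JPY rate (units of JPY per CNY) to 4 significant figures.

1 CNY ÷ 5.564 = 0.179727 SGD
0.179727 SGD × 77.91 = 14.0025 JPY

CNY/JPY = 14.00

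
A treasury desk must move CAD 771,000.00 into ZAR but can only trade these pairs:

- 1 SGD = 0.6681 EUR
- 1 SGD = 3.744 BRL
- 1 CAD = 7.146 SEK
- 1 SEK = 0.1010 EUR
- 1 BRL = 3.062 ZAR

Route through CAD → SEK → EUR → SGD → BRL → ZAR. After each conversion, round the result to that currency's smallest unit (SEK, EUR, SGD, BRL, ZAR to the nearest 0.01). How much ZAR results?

CAD 771,000.00 × 7.146 = SEK 5,509,566.00
SEK 5,509,566.00 × 0.1010 = EUR 556,466.17
EUR 556,466.17 ÷ 0.6681 = SGD 832,908.50
SGD 832,908.50 × 3.744 = BRL 3,118,409.42
BRL 3,118,409.42 × 3.062 = ZAR 9,548,569.64

ZAR 9,548,569.64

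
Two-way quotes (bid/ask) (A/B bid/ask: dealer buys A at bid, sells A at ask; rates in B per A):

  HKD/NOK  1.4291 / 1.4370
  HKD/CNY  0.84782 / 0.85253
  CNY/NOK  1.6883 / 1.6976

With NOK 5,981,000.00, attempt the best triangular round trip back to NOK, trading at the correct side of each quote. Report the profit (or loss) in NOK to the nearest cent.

Net result: NOK -23,414.11 (no profitable arbitrage after spreads)

Best loop NOK → HKD → CNY → NOK:
NOK 5,981,000.00 ÷ 1.4370 (buy HKD at ask) = HKD 4,162,143.35
HKD 4,162,143.35 × 0.84782 (sell HKD at bid) = CNY 3,528,748.38
CNY 3,528,748.38 × 1.6883 (sell CNY at bid) = NOK 5,957,585.89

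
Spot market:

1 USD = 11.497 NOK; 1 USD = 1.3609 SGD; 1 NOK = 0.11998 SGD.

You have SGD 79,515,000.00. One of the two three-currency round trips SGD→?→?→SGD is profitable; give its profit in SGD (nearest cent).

Profitable loop is SGD → USD → NOK → SGD:
SGD 79,515,000.00 ÷ 1.3609 = USD 58,428,246.01
USD 58,428,246.01 × 11.497 = NOK 671,749,544.42
NOK 671,749,544.42 × 0.11998 = SGD 80,596,510.34
Profit = SGD 80,596,510.34 − SGD 79,515,000.00

Profit: SGD 1,081,510.34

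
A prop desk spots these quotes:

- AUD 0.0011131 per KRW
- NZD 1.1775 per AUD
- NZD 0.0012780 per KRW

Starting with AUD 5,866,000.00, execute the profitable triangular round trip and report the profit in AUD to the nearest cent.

Profitable loop is AUD → NZD → KRW → AUD:
AUD 5,866,000.00 × 1.1775 = NZD 6,907,215.00
NZD 6,907,215.00 ÷ 0.0012780 = KRW 5,404,706,573
KRW 5,404,706,573 × 0.0011131 = AUD 6,015,978.89
Profit = AUD 6,015,978.89 − AUD 5,866,000.00

Profit: AUD 149,978.89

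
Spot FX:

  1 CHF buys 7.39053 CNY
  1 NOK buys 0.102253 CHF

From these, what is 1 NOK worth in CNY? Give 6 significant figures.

1 NOK × 0.102253 = 0.102253 CHF
0.102253 CHF × 7.39053 = 0.755704 CNY

NOK/CNY = 0.755704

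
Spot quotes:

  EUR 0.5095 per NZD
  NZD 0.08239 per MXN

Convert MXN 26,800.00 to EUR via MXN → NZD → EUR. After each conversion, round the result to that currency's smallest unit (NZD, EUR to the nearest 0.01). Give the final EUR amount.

EUR 1,125.00

MXN 26,800.00 × 0.08239 = NZD 2,208.05
NZD 2,208.05 × 0.5095 = EUR 1,125.00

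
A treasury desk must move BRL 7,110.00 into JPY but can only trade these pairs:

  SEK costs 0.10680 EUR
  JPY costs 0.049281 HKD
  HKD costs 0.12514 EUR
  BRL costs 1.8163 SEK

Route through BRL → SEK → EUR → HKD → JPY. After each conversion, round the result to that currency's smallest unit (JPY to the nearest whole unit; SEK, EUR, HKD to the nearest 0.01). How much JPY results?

JPY 223,641

BRL 7,110.00 × 1.8163 = SEK 12,913.89
SEK 12,913.89 × 0.10680 = EUR 1,379.20
EUR 1,379.20 ÷ 0.12514 = HKD 11,021.26
HKD 11,021.26 ÷ 0.049281 = JPY 223,641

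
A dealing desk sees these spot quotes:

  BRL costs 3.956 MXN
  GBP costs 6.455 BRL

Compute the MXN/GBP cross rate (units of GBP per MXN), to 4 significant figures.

MXN/GBP = 0.03916

1 MXN ÷ 3.956 = 0.252781 BRL
0.252781 BRL ÷ 6.455 = 0.0391604 GBP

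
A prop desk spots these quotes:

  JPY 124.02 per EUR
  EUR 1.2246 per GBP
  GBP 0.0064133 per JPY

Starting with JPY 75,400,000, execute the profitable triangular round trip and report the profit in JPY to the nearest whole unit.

Profitable loop is JPY → EUR → GBP → JPY:
JPY 75,400,000 ÷ 124.02 = EUR 607,966.46
EUR 607,966.46 ÷ 1.2246 = GBP 496,461.26
GBP 496,461.26 ÷ 0.0064133 = JPY 77,411,201
Profit = JPY 77,411,201 − JPY 75,400,000

Profit: JPY 2,011,201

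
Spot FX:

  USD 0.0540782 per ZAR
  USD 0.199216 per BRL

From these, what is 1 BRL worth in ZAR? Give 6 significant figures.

BRL/ZAR = 3.68385

1 BRL × 0.199216 = 0.199216 USD
0.199216 USD ÷ 0.0540782 = 3.68385 ZAR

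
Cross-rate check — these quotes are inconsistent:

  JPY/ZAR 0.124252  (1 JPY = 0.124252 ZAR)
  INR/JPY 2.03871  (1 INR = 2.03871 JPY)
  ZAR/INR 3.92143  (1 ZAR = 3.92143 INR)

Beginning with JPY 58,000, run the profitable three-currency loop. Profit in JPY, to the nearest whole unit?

Profit: JPY 388

Profitable loop is JPY → INR → ZAR → JPY:
JPY 58,000 ÷ 2.03871 = INR 28,449.36
INR 28,449.36 ÷ 3.92143 = ZAR 7,254.84
ZAR 7,254.84 ÷ 0.124252 = JPY 58,388
Profit = JPY 58,388 − JPY 58,000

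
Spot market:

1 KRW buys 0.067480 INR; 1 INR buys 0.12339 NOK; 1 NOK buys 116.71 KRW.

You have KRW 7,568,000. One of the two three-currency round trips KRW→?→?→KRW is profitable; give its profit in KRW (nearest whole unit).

Profitable loop is KRW → NOK → INR → KRW:
KRW 7,568,000 ÷ 116.71 = NOK 64,844.49
NOK 64,844.49 ÷ 0.12339 = INR 525,524.65
INR 525,524.65 ÷ 0.067480 = KRW 7,787,858
Profit = KRW 7,787,858 − KRW 7,568,000

Profit: KRW 219,858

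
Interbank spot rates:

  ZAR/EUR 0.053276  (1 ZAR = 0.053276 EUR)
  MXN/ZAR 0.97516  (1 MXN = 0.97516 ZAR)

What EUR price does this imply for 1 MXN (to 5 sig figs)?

MXN/EUR = 0.051953

1 MXN × 0.97516 = 0.97516 ZAR
0.97516 ZAR × 0.053276 = 0.0519526 EUR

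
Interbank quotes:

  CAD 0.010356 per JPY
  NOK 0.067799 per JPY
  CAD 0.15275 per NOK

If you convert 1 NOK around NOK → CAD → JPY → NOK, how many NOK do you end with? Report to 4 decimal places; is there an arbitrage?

Around NOK → CAD → JPY → NOK: 1 × 0.15275 ÷ 0.010356 × 0.067799 = 1.000029
Product ≈ 1 (deviation 0.003%, within rounding noise).

1.0000 (no arbitrage)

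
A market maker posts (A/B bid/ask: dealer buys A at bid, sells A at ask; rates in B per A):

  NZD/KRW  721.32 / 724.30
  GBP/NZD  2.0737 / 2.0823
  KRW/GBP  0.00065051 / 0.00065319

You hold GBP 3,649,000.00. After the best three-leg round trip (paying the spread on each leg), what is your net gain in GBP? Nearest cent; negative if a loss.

Net profit: GBP 55,013.42

Best loop GBP → KRW → NZD → GBP:
GBP 3,649,000.00 ÷ 0.00065319 (buy KRW at ask) = KRW 5,586,429,676
KRW 5,586,429,676 ÷ 724.30 (buy NZD at ask) = NZD 7,712,867.15
NZD 7,712,867.15 ÷ 2.0823 (buy GBP at ask) = GBP 3,704,013.42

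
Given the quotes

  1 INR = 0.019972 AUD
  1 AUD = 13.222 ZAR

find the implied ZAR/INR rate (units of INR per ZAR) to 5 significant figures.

1 ZAR ÷ 13.222 = 0.0756315 AUD
0.0756315 AUD ÷ 0.019972 = 3.78688 INR

ZAR/INR = 3.7869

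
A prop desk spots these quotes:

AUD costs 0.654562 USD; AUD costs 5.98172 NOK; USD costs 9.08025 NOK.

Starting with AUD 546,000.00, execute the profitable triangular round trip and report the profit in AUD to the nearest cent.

Profit: AUD 3,503.08

Profitable loop is AUD → NOK → USD → AUD:
AUD 546,000.00 × 5.98172 = NOK 3,266,019.12
NOK 3,266,019.12 ÷ 9.08025 = USD 359,683.83
USD 359,683.83 ÷ 0.654562 = AUD 549,503.08
Profit = AUD 549,503.08 − AUD 546,000.00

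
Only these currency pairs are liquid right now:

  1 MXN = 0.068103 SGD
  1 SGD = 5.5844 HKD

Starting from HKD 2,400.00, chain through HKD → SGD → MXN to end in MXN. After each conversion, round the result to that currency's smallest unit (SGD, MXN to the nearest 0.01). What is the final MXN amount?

MXN 6,310.59

HKD 2,400.00 ÷ 5.5844 = SGD 429.77
SGD 429.77 ÷ 0.068103 = MXN 6,310.59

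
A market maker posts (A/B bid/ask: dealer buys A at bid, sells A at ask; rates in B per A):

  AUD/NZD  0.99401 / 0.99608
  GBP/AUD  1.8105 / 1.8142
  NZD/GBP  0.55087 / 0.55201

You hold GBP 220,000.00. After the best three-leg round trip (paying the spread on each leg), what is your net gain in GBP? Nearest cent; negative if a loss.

Net profit: GBP 544.56

Best loop GBP → NZD → AUD → GBP:
GBP 220,000.00 ÷ 0.55201 (buy NZD at ask) = NZD 398,543.50
NZD 398,543.50 ÷ 0.99608 (buy AUD at ask) = AUD 400,111.94
AUD 400,111.94 ÷ 1.8142 (buy GBP at ask) = GBP 220,544.56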